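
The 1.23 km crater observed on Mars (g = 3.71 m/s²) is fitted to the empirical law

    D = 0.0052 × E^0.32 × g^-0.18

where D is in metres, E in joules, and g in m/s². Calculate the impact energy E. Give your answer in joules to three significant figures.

Rearranging: E = [D / (0.0052 · g^-0.18)]^(1/0.32).
D = 1230 m.
g^-0.18 = 3.71^-0.18 = 0.7898
D / (0.0052 × 0.7898) = 1230 / (4.107 × 10^-3) = 2.995 × 10^5
E = (2.995 × 10^5)^3.125 = 1.299 × 10^17 J

E ≈ 1.30 × 10^17 J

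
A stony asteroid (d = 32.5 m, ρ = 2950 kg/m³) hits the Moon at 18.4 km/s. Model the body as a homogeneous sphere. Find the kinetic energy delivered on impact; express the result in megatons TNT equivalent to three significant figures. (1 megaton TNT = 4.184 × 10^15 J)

v = 18400 m/s.
Mass m = (π/6) ρ d³ = (π/6) × 2950 × (32.5)³ = 5.302 × 10^7 kg
E = ½ m v² = 0.5 × 5.302 × 10^7 × (18400)² = 8.975 × 10^15 J
   = 8.975 × 10^15 / 4.184×10^15 = 2.145 Mt

E ≈ 2.15 Mt TNT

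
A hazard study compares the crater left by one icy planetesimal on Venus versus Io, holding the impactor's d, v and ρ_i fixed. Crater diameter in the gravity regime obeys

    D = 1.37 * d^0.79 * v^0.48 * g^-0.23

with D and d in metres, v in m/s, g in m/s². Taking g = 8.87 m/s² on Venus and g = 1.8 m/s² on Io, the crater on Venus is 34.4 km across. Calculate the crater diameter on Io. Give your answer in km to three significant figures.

All impactor-dependent factors cancel in the ratio, leaving D_Io/D_Venus = (g_Io/g_Venus)^-0.23.
(1.8/8.87)^-0.23 = 0.2029^-0.23 = 1.443
D_Io = 1.443 × 34.4 km = 49.6 km

D ≈ 49.6 km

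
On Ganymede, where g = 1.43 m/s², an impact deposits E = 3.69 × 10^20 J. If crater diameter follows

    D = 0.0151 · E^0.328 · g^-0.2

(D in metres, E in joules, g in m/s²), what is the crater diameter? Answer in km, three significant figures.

D ≈ 78.3 km

E^0.328 = (3.69 × 10^20)^0.328 = 5.572 × 10^6
g^-0.2 = 1.43^-0.2 = 0.9310
D = 0.0151 × 5.572 × 10^6 × 0.9310 = 78332 m
   = 78.33 km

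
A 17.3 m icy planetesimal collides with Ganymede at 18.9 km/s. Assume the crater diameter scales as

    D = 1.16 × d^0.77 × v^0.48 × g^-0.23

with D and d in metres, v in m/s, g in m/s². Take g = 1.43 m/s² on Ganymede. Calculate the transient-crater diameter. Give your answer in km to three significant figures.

In SI units: v = 18900 m/s.
d^0.77 = 17.3^0.77 = 8.980
v^0.48 = 18900^0.48 = 112.9
g^-0.23 = 1.43^-0.23 = 0.9210
D = 1.16 × 8.980 × 112.9 × 0.9210 = 1083 m
   = 1.083 km

D ≈ 1.08 km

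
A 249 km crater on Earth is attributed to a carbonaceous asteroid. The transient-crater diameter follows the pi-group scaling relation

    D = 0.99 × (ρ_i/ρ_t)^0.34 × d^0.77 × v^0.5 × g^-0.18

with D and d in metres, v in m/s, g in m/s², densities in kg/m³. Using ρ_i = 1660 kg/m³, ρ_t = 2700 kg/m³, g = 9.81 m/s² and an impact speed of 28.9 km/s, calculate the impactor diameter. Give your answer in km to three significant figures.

Rearranging for d: d = [D / (0.99 · (1660/2700)^0.34 · 28900^0.5 · 9.81^-0.18)]^(1/0.77).
D = 249000 m.
(1660/2700)^0.34 = 0.8476
28900^0.5 = 170.0
9.81^-0.18 = 0.6630
Denominator = 0.99 × 0.8476 × 170.0 × 0.6630 = 94.58
D / 94.58 = 249000 / 94.58 = 2633
d = 2633^(1/0.77) = 2633^1.2987 = 27678 m

d ≈ 27.7 km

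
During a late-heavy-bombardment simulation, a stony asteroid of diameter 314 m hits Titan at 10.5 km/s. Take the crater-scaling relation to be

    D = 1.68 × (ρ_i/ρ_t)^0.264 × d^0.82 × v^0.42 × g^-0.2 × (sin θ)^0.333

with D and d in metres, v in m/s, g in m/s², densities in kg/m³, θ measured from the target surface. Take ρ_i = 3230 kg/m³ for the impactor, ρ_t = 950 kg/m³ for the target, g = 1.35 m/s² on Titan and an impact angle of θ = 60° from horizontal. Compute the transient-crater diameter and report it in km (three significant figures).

D ≈ 11.4 km

In SI units: v = 10500 m/s.
(ρ_i/ρ_t)^0.264 = (3230/950)^0.264 = 1.381
d^0.82 = 314^0.82 = 111.6
v^0.42 = 10500^0.42 = 48.85
g^-0.2 = 1.35^-0.2 = 0.9417
(sin 60°)^0.333 = 0.8660^0.333 = 0.9532
D = 1.68 × 1.381 × 111.6 × 48.85 × 0.9417 × 0.9532 = 11353 m
   = 11.35 km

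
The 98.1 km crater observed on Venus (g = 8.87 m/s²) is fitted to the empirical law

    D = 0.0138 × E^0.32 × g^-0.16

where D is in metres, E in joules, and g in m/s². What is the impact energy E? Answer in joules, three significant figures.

Rearranging: E = [D / (0.0138 · g^-0.16)]^(1/0.32).
D = 98100 m.
g^-0.16 = 8.87^-0.16 = 0.7052
D / (0.0138 × 0.7052) = 98100 / (9.732 × 10^-3) = 1.008 × 10^7
E = (1.008 × 10^7)^3.125 = 7.688 × 10^21 J

E ≈ 7.69 × 10^21 J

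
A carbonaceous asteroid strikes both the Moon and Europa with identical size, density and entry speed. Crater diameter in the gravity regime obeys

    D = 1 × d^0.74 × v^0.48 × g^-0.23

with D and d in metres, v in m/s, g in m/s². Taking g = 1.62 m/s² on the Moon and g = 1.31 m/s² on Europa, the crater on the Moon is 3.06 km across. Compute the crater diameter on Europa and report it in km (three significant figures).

All impactor-dependent factors cancel in the ratio, leaving D_Europa/D_Moon = (g_Europa/g_Moon)^-0.23.
(1.31/1.62)^-0.23 = 0.8086^-0.23 = 1.050
D_Europa = 1.050 × 3.06 km = 3.21 km

D ≈ 3.21 km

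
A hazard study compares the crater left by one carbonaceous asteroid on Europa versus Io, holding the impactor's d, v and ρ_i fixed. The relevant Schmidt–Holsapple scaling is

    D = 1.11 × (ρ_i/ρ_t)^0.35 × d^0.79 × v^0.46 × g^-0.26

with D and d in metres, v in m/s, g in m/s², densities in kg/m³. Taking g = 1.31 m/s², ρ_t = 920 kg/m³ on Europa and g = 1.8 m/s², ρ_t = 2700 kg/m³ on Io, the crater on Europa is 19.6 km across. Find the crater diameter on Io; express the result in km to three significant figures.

The impactor-only factors (d, v, ρ_i) cancel in the ratio, leaving D_Io/D_Europa = (g_Io/g_Europa)^-0.26 · (ρ_t,Europa/ρ_t,Io)^0.35.
(1.8/1.31)^-0.26 = 1.374^-0.26 = 0.9207
(920/2700)^0.35 = 0.3407^0.35 = 0.6860
Ratio = 0.9207 × 0.6860 = 0.6316
D_Io = 0.6316 × 19.6 km = 12.4 km

D ≈ 12.4 km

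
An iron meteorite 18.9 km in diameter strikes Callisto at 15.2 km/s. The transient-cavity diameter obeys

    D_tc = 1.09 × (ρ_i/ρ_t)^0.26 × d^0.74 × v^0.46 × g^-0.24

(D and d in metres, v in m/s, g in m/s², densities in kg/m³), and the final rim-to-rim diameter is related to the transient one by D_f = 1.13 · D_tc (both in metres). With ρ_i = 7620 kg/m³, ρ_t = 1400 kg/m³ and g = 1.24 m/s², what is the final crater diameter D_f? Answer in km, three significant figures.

D_f ≈ 223 km

In SI: d = 18900 m, v = 15200 m/s.
(ρ_i/ρ_t)^0.26 = (7620/1400)^0.26 = 1.554
d^0.74 = 18900^0.74 = 1461
v^0.46 = 15200^0.46 = 83.88
g^-0.24 = 1.24^-0.24 = 0.9497
D_tc = 1.09 × 1.554 × 1461 × 83.88 × 0.9497 = 1.971 × 10^5 m
D_f = 1.13 × 1.971 × 10^5 = 2.227 × 10^5 m
     = 222.7 km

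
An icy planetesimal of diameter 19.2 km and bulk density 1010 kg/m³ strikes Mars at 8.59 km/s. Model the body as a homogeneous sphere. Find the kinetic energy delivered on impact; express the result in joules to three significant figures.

d = 19200 m; v = 8590 m/s.
Mass m = (π/6) ρ d³ = (π/6) × 1010 × (19200)³ = 3.743 × 10^15 kg
E = ½ m v² = 0.5 × 3.743 × 10^15 × (8590)² = 1.381 × 10^23 J

E ≈ 1.38 × 10^23 J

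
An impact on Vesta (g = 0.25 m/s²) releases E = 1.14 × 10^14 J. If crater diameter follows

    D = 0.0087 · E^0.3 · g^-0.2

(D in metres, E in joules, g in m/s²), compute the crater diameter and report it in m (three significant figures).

D ≈ 189 m

E^0.3 = (1.14 × 10^14)^0.3 = 1.648 × 10^4
g^-0.2 = 0.25^-0.2 = 1.320
D = 0.0087 × 1.648 × 10^4 × 1.320 = 189.3 m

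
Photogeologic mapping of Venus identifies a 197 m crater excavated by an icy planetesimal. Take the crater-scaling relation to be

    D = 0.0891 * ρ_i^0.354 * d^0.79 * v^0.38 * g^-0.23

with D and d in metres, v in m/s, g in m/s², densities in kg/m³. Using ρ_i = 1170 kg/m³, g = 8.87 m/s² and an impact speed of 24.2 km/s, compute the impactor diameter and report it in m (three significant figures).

Rearranging for d: d = [D / (0.0891 · 1170^0.354 · 24200^0.38 · 8.87^-0.23)]^(1/0.79).
1170^0.354 = 12.19
24200^0.38 = 46.33
8.87^-0.23 = 0.6053
Denominator = 0.0891 × 12.19 × 46.33 × 0.6053 = 30.46
D / 30.46 = 197 / 30.46 = 6.467
d = 6.467^(1/0.79) = 6.467^1.2658 = 10.62 m

d ≈ 10.6 m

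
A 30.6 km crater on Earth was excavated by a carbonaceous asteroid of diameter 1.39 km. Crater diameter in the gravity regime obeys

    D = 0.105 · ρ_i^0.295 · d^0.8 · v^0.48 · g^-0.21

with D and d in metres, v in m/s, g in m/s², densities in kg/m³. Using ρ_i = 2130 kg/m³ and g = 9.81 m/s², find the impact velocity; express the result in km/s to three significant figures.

v ≈ 34.2 km/s

Rearranging for v: v = [D / (0.105 · 2130^0.295 · 1390^0.8 · 9.81^-0.21)]^(1/0.48).
D = 30600 m.
2130^0.295 = 9.591
1390^0.8 = 326.9
9.81^-0.21 = 0.6191
Denominator = 0.105 × 9.591 × 326.9 × 0.6191 = 203.8
D / 203.8 = 30600 / 203.8 = 150.1
v = 150.1^(1/0.48) = 150.1^2.0833 = 34202 m/s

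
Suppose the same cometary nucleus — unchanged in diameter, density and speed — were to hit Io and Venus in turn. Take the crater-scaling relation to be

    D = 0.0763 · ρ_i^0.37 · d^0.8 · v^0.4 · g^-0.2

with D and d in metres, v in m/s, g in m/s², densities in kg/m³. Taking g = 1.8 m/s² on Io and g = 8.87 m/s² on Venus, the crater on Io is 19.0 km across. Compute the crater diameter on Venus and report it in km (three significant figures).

All impactor-dependent factors cancel in the ratio, leaving D_Venus/D_Io = (g_Venus/g_Io)^-0.2.
(8.87/1.8)^-0.2 = 4.928^-0.2 = 0.7269
D_Venus = 0.7269 × 19.0 km = 13.8 km

D ≈ 13.8 km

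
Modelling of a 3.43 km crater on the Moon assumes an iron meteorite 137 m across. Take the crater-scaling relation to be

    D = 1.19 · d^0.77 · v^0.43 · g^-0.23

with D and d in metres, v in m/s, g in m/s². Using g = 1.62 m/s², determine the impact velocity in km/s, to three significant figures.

v ≈ 21.5 km/s

Rearranging for v: v = [D / (1.19 · 137^0.77 · 1.62^-0.23)]^(1/0.43).
D = 3430 m.
137^0.77 = 44.18
1.62^-0.23 = 0.8950
Denominator = 1.19 × 44.18 × 0.8950 = 47.05
D / 47.05 = 3430 / 47.05 = 72.90
v = 72.90^(1/0.43) = 72.90^2.3256 = 21476 m/s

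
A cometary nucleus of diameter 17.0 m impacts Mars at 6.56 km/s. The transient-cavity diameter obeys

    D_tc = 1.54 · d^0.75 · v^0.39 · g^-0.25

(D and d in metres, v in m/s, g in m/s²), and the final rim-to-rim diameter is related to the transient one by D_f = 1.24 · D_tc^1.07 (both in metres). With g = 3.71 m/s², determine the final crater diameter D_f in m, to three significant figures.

D_f ≈ 527 m

v = 6560 m/s.
d^0.75 = 17^0.75 = 8.372
v^0.39 = 6560^0.39 = 30.80
g^-0.25 = 3.71^-0.25 = 0.7205
D_tc = 1.54 × 8.372 × 30.80 × 0.7205 = 286.1 m
D_f = 1.24 × (286.1)^1.07 = 527.1 m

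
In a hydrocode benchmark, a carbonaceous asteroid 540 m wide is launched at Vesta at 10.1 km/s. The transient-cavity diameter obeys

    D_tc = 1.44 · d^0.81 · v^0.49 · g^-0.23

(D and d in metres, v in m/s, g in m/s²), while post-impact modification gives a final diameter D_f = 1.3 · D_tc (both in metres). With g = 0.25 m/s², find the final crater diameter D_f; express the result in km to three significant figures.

v = 10100 m/s.
d^0.81 = 540^0.81 = 163.4
v^0.49 = 10100^0.49 = 91.65
g^-0.23 = 0.25^-0.23 = 1.376
D_tc = 1.44 × 163.4 × 91.65 × 1.376 = 29670 m
D_f = 1.3 × 29670 = 38571 m
     = 38.57 km

D_f ≈ 38.6 km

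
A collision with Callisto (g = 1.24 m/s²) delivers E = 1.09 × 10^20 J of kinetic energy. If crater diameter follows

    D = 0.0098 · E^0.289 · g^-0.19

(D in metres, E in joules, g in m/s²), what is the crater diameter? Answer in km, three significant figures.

E^0.289 = (1.09 × 10^20)^0.289 = 6.178 × 10^5
g^-0.19 = 1.24^-0.19 = 0.9600
D = 0.0098 × 6.178 × 10^5 × 0.9600 = 5812 m
   = 5.812 km

D ≈ 5.81 km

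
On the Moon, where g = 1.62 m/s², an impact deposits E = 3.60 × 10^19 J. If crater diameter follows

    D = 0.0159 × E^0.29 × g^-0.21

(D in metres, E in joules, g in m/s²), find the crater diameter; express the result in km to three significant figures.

D ≈ 6.74 km

E^0.29 = (3.60 × 10^19)^0.29 = 4.692 × 10^5
g^-0.21 = 1.62^-0.21 = 0.9037
D = 0.0159 × 4.692 × 10^5 × 0.9037 = 6742 m
   = 6.742 km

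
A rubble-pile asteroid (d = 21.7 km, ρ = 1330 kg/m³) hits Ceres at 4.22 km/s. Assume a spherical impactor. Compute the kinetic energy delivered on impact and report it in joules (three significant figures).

d = 21700 m; v = 4220 m/s.
Mass m = (π/6) ρ d³ = (π/6) × 1330 × (21700)³ = 7.116 × 10^15 kg
E = ½ m v² = 0.5 × 7.116 × 10^15 × (4220)² = 6.336 × 10^22 J

E ≈ 6.34 × 10^22 J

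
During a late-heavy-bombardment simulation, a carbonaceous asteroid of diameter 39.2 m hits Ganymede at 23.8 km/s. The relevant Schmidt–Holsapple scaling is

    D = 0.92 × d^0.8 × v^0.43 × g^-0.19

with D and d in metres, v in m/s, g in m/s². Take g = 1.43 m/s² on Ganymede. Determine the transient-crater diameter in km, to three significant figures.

In SI units: v = 23800 m/s.
d^0.8 = 39.2^0.8 = 18.82
v^0.43 = 23800^0.43 = 76.20
g^-0.19 = 1.43^-0.19 = 0.9343
D = 0.92 × 18.82 × 76.20 × 0.9343 = 1233 m
   = 1.233 km

D ≈ 1.23 km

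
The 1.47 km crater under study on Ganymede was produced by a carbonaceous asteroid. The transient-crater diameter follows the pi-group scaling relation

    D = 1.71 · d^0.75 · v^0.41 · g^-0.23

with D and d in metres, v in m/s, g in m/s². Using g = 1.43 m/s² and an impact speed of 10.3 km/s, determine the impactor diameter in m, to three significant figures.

Rearranging for d: d = [D / (1.71 · 10300^0.41 · 1.43^-0.23)]^(1/0.75).
D = 1470 m.
10300^0.41 = 44.18
1.43^-0.23 = 0.9210
Denominator = 1.71 × 44.18 × 0.9210 = 69.58
D / 69.58 = 1470 / 69.58 = 21.13
d = 21.13^(1/0.75) = 21.13^1.3333 = 58.41 m

d ≈ 58.4 m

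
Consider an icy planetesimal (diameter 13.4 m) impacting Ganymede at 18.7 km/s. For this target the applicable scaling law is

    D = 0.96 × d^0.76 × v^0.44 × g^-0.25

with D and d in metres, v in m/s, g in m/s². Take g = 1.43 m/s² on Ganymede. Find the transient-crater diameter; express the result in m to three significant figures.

D ≈ 478 m

In SI units: v = 18700 m/s.
d^0.76 = 13.4^0.76 = 7.188
v^0.44 = 18700^0.44 = 75.79
g^-0.25 = 1.43^-0.25 = 0.9145
D = 0.96 × 7.188 × 75.79 × 0.9145 = 478.3 m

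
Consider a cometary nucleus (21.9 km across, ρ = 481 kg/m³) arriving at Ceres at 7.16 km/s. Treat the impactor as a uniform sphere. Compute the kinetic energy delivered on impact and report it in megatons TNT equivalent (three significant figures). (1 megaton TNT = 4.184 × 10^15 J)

E ≈ 1.62 × 10^7 Mt TNT

d = 21900 m; v = 7160 m/s.
Mass m = (π/6) ρ d³ = (π/6) × 481 × (21900)³ = 2.645 × 10^15 kg
E = ½ m v² = 0.5 × 2.645 × 10^15 × (7160)² = 6.780 × 10^22 J
   = 6.780 × 10^22 / 4.184×10^15 = 1.620 × 10^7 Mt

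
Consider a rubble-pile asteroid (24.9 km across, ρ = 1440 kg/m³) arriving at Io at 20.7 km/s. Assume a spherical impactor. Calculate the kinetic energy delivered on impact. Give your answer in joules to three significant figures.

d = 24900 m; v = 20700 m/s.
Mass m = (π/6) ρ d³ = (π/6) × 1440 × (24900)³ = 1.164 × 10^16 kg
E = ½ m v² = 0.5 × 1.164 × 10^16 × (20700)² = 2.494 × 10^24 J

E ≈ 2.49 × 10^24 J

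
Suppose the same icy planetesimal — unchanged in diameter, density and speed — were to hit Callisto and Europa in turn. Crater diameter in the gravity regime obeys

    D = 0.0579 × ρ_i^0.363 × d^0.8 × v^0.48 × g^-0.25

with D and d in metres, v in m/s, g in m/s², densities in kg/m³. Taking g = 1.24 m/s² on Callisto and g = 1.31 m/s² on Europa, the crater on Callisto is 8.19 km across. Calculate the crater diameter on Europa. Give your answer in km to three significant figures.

All impactor-dependent factors cancel in the ratio, leaving D_Europa/D_Callisto = (g_Europa/g_Callisto)^-0.25.
(1.31/1.24)^-0.25 = 1.056^-0.25 = 0.9865
D_Europa = 0.9865 × 8.19 km = 8.08 km

D ≈ 8.08 km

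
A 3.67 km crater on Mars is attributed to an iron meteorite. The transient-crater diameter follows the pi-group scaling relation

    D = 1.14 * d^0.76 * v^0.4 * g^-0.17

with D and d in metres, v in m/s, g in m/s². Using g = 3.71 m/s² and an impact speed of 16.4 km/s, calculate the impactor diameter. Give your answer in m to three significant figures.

Rearranging for d: d = [D / (1.14 · 16400^0.4 · 3.71^-0.17)]^(1/0.76).
D = 3670 m.
16400^0.4 = 48.52
3.71^-0.17 = 0.8002
Denominator = 1.14 × 48.52 × 0.8002 = 44.26
D / 44.26 = 3670 / 44.26 = 82.92
d = 82.92^(1/0.76) = 82.92^1.3158 = 334.6 m

d ≈ 335 m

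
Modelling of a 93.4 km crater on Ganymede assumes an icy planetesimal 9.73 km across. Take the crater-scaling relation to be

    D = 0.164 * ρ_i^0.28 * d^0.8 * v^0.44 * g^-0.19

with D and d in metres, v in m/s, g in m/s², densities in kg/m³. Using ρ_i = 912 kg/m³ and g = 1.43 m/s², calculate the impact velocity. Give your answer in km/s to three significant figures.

Rearranging for v: v = [D / (0.164 · 912^0.28 · 9730^0.8 · 1.43^-0.19)]^(1/0.44).
D = 93400 m.
912^0.28 = 6.742
9730^0.8 = 1551
1.43^-0.19 = 0.9343
Denominator = 0.164 × 6.742 × 1551 × 0.9343 = 1602
D / 1602 = 93400 / 1602 = 58.30
v = 58.30^(1/0.44) = 58.30^2.2727 = 10300 m/s

v ≈ 10.3 km/s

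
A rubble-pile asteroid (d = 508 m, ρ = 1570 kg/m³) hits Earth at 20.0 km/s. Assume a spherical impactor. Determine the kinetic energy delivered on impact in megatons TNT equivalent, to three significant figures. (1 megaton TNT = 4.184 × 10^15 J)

E ≈ 5150 Mt TNT

v = 20000 m/s.
Mass m = (π/6) ρ d³ = (π/6) × 1570 × (508)³ = 1.078 × 10^11 kg
E = ½ m v² = 0.5 × 1.078 × 10^11 × (20000)² = 2.156 × 10^19 J
   = 2.156 × 10^19 / 4.184×10^15 = 5153 Mt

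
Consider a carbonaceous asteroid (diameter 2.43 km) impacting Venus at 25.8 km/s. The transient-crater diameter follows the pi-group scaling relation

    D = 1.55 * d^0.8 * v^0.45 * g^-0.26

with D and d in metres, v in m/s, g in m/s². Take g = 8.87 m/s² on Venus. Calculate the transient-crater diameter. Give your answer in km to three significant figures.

In SI units: d = 2430 m, v = 25800 m/s.
d^0.8 = 2430^0.8 = 511.1
v^0.45 = 25800^0.45 = 96.66
g^-0.26 = 8.87^-0.26 = 0.5669
D = 1.55 × 511.1 × 96.66 × 0.5669 = 43410 m
   = 43.41 km

D ≈ 43.4 km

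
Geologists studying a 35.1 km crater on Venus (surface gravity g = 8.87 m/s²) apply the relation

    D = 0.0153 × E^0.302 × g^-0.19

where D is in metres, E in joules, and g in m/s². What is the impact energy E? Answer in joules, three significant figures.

E ≈ 4.55 × 10^21 J

Rearranging: E = [D / (0.0153 · g^-0.19)]^(1/0.302).
D = 35100 m.
g^-0.19 = 8.87^-0.19 = 0.6605
D / (0.0153 × 0.6605) = 35100 / (0.01011) = 3.472 × 10^6
E = (3.472 × 10^6)^3.3113 = 4.548 × 10^21 J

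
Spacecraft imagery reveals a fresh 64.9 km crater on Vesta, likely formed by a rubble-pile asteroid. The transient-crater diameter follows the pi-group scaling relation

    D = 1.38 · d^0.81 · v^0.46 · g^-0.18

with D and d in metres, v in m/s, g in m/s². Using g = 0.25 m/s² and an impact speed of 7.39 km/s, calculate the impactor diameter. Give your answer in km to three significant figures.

Rearranging for d: d = [D / (1.38 · 7390^0.46 · 0.25^-0.18)]^(1/0.81).
D = 64900 m.
7390^0.46 = 60.20
0.25^-0.18 = 1.283
Denominator = 1.38 × 60.20 × 1.283 = 106.6
D / 106.6 = 64900 / 106.6 = 608.8
d = 608.8^(1/0.81) = 608.8^1.2346 = 2740 m

d ≈ 2.74 km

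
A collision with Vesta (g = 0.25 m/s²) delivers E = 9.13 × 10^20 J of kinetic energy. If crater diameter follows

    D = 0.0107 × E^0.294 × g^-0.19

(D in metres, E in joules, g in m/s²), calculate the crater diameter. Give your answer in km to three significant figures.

D ≈ 20.2 km

E^0.294 = (9.13 × 10^20)^0.294 = 1.453 × 10^6
g^-0.19 = 0.25^-0.19 = 1.301
D = 0.0107 × 1.453 × 10^6 × 1.301 = 20227 m
   = 20.23 km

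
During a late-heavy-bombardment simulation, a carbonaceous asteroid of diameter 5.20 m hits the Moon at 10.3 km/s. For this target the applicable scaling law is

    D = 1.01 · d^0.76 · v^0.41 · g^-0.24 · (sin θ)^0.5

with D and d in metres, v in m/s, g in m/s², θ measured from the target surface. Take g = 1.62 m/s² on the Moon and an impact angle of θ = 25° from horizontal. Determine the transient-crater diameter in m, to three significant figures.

D ≈ 90.5 m

In SI units: v = 10300 m/s.
d^0.76 = 5.2^0.76 = 3.501
v^0.41 = 10300^0.41 = 44.18
g^-0.24 = 1.62^-0.24 = 0.8907
(sin 25°)^0.5 = 0.4226^0.5 = 0.6501
D = 1.01 × 3.501 × 44.18 × 0.8907 × 0.6501 = 90.46 m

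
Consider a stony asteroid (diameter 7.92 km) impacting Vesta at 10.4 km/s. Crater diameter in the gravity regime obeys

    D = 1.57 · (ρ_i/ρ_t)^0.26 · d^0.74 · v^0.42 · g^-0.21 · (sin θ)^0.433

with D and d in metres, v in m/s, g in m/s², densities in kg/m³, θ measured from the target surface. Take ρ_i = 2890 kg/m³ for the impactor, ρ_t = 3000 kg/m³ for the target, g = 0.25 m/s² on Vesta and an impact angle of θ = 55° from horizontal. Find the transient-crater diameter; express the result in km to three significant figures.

D ≈ 71.3 km

In SI units: d = 7920 m, v = 10400 m/s.
(ρ_i/ρ_t)^0.26 = (2890/3000)^0.26 = 0.9903
d^0.74 = 7920^0.74 = 767.5
v^0.42 = 10400^0.42 = 48.66
g^-0.21 = 0.25^-0.21 = 1.338
(sin 55°)^0.433 = 0.8192^0.433 = 0.9173
D = 1.57 × 0.9903 × 767.5 × 48.66 × 1.338 × 0.9173 = 71266 m
   = 71.27 km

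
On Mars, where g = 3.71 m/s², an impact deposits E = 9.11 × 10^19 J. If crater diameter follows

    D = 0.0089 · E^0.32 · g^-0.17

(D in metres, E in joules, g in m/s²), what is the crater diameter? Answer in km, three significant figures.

E^0.32 = (9.11 × 10^19)^0.32 = 2.438 × 10^6
g^-0.17 = 3.71^-0.17 = 0.8002
D = 0.0089 × 2.438 × 10^6 × 0.8002 = 17363 m
   = 17.36 km

D ≈ 17.4 km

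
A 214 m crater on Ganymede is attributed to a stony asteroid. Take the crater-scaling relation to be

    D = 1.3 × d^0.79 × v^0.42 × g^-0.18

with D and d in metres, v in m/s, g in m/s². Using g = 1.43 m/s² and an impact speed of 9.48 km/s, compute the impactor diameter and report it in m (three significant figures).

d ≈ 5.33 m

Rearranging for d: d = [D / (1.3 · 9480^0.42 · 1.43^-0.18)]^(1/0.79).
9480^0.42 = 46.80
1.43^-0.18 = 0.9376
Denominator = 1.3 × 46.80 × 0.9376 = 57.04
D / 57.04 = 214 / 57.04 = 3.752
d = 3.752^(1/0.79) = 3.752^1.2658 = 5.332 m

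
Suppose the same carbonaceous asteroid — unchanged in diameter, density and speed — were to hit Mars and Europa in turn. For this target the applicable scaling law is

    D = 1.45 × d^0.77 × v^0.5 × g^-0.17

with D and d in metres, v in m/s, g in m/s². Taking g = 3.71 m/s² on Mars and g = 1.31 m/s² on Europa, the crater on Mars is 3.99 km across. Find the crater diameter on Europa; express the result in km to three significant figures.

All impactor-dependent factors cancel in the ratio, leaving D_Europa/D_Mars = (g_Europa/g_Mars)^-0.17.
(1.31/3.71)^-0.17 = 0.3531^-0.17 = 1.194
D_Europa = 1.194 × 3.99 km = 4.76 km

D ≈ 4.76 km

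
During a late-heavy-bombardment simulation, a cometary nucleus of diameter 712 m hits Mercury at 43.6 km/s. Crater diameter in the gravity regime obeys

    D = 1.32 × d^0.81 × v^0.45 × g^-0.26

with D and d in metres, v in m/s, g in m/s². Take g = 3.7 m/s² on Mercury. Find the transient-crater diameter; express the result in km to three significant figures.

In SI units: v = 43600 m/s.
d^0.81 = 712^0.81 = 204.4
v^0.45 = 43600^0.45 = 122.4
g^-0.26 = 3.7^-0.26 = 0.7117
D = 1.32 × 204.4 × 122.4 × 0.7117 = 23504 m
   = 23.50 km

D ≈ 23.5 km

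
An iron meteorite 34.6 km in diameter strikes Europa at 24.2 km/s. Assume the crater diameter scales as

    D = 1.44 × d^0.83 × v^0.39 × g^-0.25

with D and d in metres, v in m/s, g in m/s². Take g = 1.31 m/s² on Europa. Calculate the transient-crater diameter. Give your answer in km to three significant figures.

In SI units: d = 34600 m, v = 24200 m/s.
d^0.83 = 34600^0.83 = 5854
v^0.39 = 24200^0.39 = 51.25
g^-0.25 = 1.31^-0.25 = 0.9347
D = 1.44 × 5854 × 51.25 × 0.9347 = 4.038 × 10^5 m
   = 403.8 km

D ≈ 404 km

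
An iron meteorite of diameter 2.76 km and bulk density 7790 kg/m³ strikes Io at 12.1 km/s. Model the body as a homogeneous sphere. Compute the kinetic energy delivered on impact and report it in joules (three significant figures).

d = 2760 m; v = 12100 m/s.
Mass m = (π/6) ρ d³ = (π/6) × 7790 × (2760)³ = 8.576 × 10^13 kg
E = ½ m v² = 0.5 × 8.576 × 10^13 × (12100)² = 6.278 × 10^21 J

E ≈ 6.28 × 10^21 J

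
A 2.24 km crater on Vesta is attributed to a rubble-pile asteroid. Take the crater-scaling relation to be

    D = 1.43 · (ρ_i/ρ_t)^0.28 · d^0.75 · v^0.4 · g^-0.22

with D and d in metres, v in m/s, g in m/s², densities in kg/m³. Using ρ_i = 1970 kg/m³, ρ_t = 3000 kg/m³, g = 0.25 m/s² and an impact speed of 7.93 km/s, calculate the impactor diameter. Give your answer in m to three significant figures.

d ≈ 118 m

Rearranging for d: d = [D / (1.43 · (1970/3000)^0.28 · 7930^0.4 · 0.25^-0.22)]^(1/0.75).
D = 2240 m.
(1970/3000)^0.28 = 0.8889
7930^0.4 = 36.28
0.25^-0.22 = 1.357
Denominator = 1.43 × 0.8889 × 36.28 × 1.357 = 62.58
D / 62.58 = 2240 / 62.58 = 35.79
d = 35.79^(1/0.75) = 35.79^1.3333 = 117.9 m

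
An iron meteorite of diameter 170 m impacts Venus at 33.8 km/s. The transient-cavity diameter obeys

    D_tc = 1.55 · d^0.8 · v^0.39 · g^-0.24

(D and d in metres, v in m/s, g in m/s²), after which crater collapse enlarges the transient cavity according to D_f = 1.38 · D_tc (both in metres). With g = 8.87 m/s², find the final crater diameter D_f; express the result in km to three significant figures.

D_f ≈ 4.50 km

v = 33800 m/s.
d^0.8 = 170^0.8 = 60.86
v^0.39 = 33800^0.39 = 58.38
g^-0.24 = 8.87^-0.24 = 0.5922
D_tc = 1.55 × 60.86 × 58.38 × 0.5922 = 3261 m
D_f = 1.38 × 3261 = 4500 m
     = 4.500 km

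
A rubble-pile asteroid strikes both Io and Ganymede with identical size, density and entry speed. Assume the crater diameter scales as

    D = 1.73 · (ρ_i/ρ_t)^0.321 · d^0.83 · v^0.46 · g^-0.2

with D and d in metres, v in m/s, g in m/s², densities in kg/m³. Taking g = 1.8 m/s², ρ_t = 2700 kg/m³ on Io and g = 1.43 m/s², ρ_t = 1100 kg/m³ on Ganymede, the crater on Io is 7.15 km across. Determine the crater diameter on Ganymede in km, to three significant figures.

The impactor-only factors (d, v, ρ_i) cancel in the ratio, leaving D_Ganymede/D_Io = (g_Ganymede/g_Io)^-0.2 · (ρ_t,Io/ρ_t,Ganymede)^0.321.
(1.43/1.8)^-0.2 = 0.7944^-0.2 = 1.047
(2700/1100)^0.321 = 2.455^0.321 = 1.334
Ratio = 1.047 × 1.334 = 1.397
D_Ganymede = 1.397 × 7.15 km = 9.99 km

D ≈ 9.99 km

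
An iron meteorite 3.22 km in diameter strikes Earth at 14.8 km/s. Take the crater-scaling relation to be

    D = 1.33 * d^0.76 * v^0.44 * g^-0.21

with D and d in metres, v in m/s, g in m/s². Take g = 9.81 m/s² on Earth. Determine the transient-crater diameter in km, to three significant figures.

D ≈ 26.1 km

In SI units: d = 3220 m, v = 14800 m/s.
d^0.76 = 3220^0.76 = 463.4
v^0.44 = 14800^0.44 = 68.38
g^-0.21 = 9.81^-0.21 = 0.6191
D = 1.33 × 463.4 × 68.38 × 0.6191 = 26091 m
   = 26.09 km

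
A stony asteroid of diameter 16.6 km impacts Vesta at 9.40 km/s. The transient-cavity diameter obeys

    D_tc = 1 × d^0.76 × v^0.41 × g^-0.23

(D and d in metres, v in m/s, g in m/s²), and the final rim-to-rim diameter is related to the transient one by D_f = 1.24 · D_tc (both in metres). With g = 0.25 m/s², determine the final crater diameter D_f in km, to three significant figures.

D_f ≈ 117 km

In SI: d = 16600 m, v = 9400 m/s.
d^0.76 = 16600^0.76 = 1612
v^0.41 = 9400^0.41 = 42.56
g^-0.23 = 0.25^-0.23 = 1.376
D_tc = 1 × 1612 × 42.56 × 1.376 = 94400 m
D_f = 1.24 × 94400 = 1.171 × 10^5 m
     = 117.1 km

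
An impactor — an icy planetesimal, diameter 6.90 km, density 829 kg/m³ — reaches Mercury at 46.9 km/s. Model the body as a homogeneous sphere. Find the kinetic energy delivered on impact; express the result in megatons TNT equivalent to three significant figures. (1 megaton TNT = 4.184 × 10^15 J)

E ≈ 3.75 × 10^7 Mt TNT

d = 6900 m; v = 46900 m/s.
Mass m = (π/6) ρ d³ = (π/6) × 829 × (6900)³ = 1.426 × 10^14 kg
E = ½ m v² = 0.5 × 1.426 × 10^14 × (46900)² = 1.568 × 10^23 J
   = 1.568 × 10^23 / 4.184×10^15 = 3.748 × 10^7 Mt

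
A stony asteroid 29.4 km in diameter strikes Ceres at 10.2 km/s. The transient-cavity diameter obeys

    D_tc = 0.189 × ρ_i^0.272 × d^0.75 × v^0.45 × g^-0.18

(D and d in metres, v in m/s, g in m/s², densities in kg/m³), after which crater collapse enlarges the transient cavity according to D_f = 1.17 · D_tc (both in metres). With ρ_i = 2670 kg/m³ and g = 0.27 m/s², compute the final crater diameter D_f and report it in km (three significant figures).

D_f ≈ 342 km

In SI: d = 29400 m, v = 10200 m/s.
ρ_i^0.272 = 2670^0.272 = 8.551
d^0.75 = 29400^0.75 = 2245
v^0.45 = 10200^0.45 = 63.66
g^-0.18 = 0.27^-0.18 = 1.266
D_tc = 0.189 × 8.551 × 2245 × 63.66 × 1.266 = 2.924 × 10^5 m
D_f = 1.17 × 2.924 × 10^5 = 3.421 × 10^5 m
     = 342.1 km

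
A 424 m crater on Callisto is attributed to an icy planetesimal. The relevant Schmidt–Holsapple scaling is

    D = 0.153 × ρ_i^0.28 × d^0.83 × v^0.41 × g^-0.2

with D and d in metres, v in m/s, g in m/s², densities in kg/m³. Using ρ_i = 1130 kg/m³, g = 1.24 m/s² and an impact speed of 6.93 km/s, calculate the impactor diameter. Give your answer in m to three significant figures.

Rearranging for d: d = [D / (0.153 · 1130^0.28 · 6930^0.41 · 1.24^-0.2)]^(1/0.83).
1130^0.28 = 7.159
6930^0.41 = 37.56
1.24^-0.2 = 0.9579
Denominator = 0.153 × 7.159 × 37.56 × 0.9579 = 39.41
D / 39.41 = 424 / 39.41 = 10.76
d = 10.76^(1/0.83) = 10.76^1.2048 = 17.50 m

d ≈ 17.5 m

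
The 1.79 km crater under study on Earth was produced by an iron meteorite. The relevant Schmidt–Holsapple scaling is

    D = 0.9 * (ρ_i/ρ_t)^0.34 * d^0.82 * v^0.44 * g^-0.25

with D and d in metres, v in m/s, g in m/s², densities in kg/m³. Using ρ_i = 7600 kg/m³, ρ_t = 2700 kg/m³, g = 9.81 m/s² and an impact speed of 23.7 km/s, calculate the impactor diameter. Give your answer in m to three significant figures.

Rearranging for d: d = [D / (0.9 · (7600/2700)^0.34 · 23700^0.44 · 9.81^-0.25)]^(1/0.82).
D = 1790 m.
(7600/2700)^0.34 = 1.422
23700^0.44 = 84.12
9.81^-0.25 = 0.5650
Denominator = 0.9 × 1.422 × 84.12 × 0.5650 = 60.83
D / 60.83 = 1790 / 60.83 = 29.43
d = 29.43^(1/0.82) = 29.43^1.2195 = 61.83 m

d ≈ 61.8 m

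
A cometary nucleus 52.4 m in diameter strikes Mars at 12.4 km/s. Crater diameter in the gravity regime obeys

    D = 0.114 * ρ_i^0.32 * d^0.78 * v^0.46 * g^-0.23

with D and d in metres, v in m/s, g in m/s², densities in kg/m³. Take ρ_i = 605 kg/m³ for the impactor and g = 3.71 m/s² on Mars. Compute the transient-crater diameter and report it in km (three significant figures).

In SI units: v = 12400 m/s.
ρ_i^0.32 = 605^0.32 = 7.765
d^0.78 = 52.4^0.78 = 21.93
v^0.46 = 12400^0.46 = 76.38
g^-0.23 = 3.71^-0.23 = 0.7397
D = 0.114 × 7.765 × 21.93 × 76.38 × 0.7397 = 1097 m
   = 1.097 km

D ≈ 1.10 km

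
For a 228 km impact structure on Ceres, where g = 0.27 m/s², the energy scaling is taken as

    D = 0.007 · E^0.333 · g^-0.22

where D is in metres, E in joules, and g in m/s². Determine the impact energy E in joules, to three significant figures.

E ≈ 1.53 × 10^22 J

Rearranging: E = [D / (0.007 · g^-0.22)]^(1/0.333).
D = 228000 m.
g^-0.22 = 0.27^-0.22 = 1.334
D / (0.007 × 1.334) = 228000 / (9.338 × 10^-3) = 2.442 × 10^7
E = (2.442 × 10^7)^3.003 = 1.532 × 10^22 J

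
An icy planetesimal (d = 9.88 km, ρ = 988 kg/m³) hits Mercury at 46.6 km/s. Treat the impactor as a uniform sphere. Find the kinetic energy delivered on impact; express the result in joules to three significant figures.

E ≈ 5.42 × 10^23 J

d = 9880 m; v = 46600 m/s.
Mass m = (π/6) ρ d³ = (π/6) × 988 × (9880)³ = 4.989 × 10^14 kg
E = ½ m v² = 0.5 × 4.989 × 10^14 × (46600)² = 5.417 × 10^23 J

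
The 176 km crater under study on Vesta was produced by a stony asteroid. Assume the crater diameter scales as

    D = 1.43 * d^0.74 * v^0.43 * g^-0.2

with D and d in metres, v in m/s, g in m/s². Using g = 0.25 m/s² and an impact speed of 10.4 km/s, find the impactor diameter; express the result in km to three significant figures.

d ≈ 24.1 km

Rearranging for d: d = [D / (1.43 · 10400^0.43 · 0.25^-0.2)]^(1/0.74).
D = 176000 m.
10400^0.43 = 53.37
0.25^-0.2 = 1.320
Denominator = 1.43 × 53.37 × 1.320 = 100.7
D / 100.7 = 176000 / 100.7 = 1748
d = 1748^(1/0.74) = 1748^1.3514 = 24097 m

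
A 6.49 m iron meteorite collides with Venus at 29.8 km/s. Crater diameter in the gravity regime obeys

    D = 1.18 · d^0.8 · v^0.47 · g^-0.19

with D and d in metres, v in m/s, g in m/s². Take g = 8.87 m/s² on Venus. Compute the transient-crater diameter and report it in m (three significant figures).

D ≈ 441 m

In SI units: v = 29800 m/s.
d^0.8 = 6.49^0.8 = 4.465
v^0.47 = 29800^0.47 = 126.7
g^-0.19 = 8.87^-0.19 = 0.6605
D = 1.18 × 4.465 × 126.7 × 0.6605 = 440.9 m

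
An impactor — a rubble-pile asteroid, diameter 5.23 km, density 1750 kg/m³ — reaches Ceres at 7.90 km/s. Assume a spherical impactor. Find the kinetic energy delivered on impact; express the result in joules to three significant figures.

E ≈ 4.09 × 10^21 J

d = 5230 m; v = 7900 m/s.
Mass m = (π/6) ρ d³ = (π/6) × 1750 × (5230)³ = 1.311 × 10^14 kg
E = ½ m v² = 0.5 × 1.311 × 10^14 × (7900)² = 4.091 × 10^21 J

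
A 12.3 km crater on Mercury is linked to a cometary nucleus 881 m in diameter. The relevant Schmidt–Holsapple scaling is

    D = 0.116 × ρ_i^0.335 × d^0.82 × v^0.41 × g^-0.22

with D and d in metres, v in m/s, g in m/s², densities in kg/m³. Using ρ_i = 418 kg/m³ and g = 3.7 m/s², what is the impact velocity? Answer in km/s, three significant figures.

v ≈ 33.9 km/s

Rearranging for v: v = [D / (0.116 · 418^0.335 · 881^0.82 · 3.7^-0.22)]^(1/0.41).
D = 12300 m.
418^0.335 = 7.553
881^0.82 = 259.9
3.7^-0.22 = 0.7499
Denominator = 0.116 × 7.553 × 259.9 × 0.7499 = 170.8
D / 170.8 = 12300 / 170.8 = 72.01
v = 72.01^(1/0.41) = 72.01^2.439 = 33899 m/s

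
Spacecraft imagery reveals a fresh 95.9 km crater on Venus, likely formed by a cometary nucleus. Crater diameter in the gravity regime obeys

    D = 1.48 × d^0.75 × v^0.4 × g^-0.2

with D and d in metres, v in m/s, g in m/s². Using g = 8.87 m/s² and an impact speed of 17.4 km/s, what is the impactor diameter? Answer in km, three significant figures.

Rearranging for d: d = [D / (1.48 · 17400^0.4 · 8.87^-0.2)]^(1/0.75).
D = 95900 m.
17400^0.4 = 49.68
8.87^-0.2 = 0.6463
Denominator = 1.48 × 49.68 × 0.6463 = 47.52
D / 47.52 = 95900 / 47.52 = 2018
d = 2018^(1/0.75) = 2018^1.3333 = 25495 m

d ≈ 25.5 km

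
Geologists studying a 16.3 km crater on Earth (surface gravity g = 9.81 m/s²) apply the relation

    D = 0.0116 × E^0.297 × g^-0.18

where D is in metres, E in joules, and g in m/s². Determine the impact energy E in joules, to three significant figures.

E ≈ 2.00 × 10^21 J

Rearranging: E = [D / (0.0116 · g^-0.18)]^(1/0.297).
D = 16300 m.
g^-0.18 = 9.81^-0.18 = 0.6630
D / (0.0116 × 0.6630) = 16300 / (7.691 × 10^-3) = 2.119 × 10^6
E = (2.119 × 10^6)^3.367 = 1.996 × 10^21 J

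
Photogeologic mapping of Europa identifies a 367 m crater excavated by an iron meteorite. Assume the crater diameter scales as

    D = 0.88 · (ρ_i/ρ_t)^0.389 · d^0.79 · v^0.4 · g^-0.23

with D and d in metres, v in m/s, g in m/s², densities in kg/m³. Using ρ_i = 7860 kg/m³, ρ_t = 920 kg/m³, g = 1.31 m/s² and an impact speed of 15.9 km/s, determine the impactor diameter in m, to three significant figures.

d ≈ 5.82 m

Rearranging for d: d = [D / (0.88 · (7860/920)^0.389 · 15900^0.4 · 1.31^-0.23)]^(1/0.79).
(7860/920)^0.389 = 2.304
15900^0.4 = 47.92
1.31^-0.23 = 0.9398
Denominator = 0.88 × 2.304 × 47.92 × 0.9398 = 91.31
D / 91.31 = 367 / 91.31 = 4.019
d = 4.019^(1/0.79) = 4.019^1.2658 = 5.817 m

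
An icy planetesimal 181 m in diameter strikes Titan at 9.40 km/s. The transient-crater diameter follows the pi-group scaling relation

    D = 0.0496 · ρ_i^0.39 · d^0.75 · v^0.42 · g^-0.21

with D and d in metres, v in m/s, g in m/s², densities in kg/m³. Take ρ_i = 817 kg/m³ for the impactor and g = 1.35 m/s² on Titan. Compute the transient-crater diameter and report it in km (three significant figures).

In SI units: v = 9400 m/s.
ρ_i^0.39 = 817^0.39 = 13.67
d^0.75 = 181^0.75 = 49.35
v^0.42 = 9400^0.42 = 46.64
g^-0.21 = 1.35^-0.21 = 0.9389
D = 0.0496 × 13.67 × 49.35 × 46.64 × 0.9389 = 1465 m
   = 1.465 km

D ≈ 1.47 km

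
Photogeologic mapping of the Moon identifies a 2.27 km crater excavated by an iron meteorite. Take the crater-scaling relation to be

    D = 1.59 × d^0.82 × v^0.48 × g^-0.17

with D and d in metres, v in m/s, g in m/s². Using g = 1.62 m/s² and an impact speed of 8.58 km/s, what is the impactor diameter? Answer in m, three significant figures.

d ≈ 38.7 m

Rearranging for d: d = [D / (1.59 · 8580^0.48 · 1.62^-0.17)]^(1/0.82).
D = 2270 m.
8580^0.48 = 77.28
1.62^-0.17 = 0.9213
Denominator = 1.59 × 77.28 × 0.9213 = 113.2
D / 113.2 = 2270 / 113.2 = 20.05
d = 20.05^(1/0.82) = 20.05^1.2195 = 38.72 m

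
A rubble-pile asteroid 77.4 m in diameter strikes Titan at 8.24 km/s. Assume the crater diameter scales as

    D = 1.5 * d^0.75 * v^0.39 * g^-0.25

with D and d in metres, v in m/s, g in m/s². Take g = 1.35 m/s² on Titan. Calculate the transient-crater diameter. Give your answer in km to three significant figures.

D ≈ 1.22 km

In SI units: v = 8240 m/s.
d^0.75 = 77.4^0.75 = 26.09
v^0.39 = 8240^0.39 = 33.67
g^-0.25 = 1.35^-0.25 = 0.9277
D = 1.5 × 26.09 × 33.67 × 0.9277 = 1222 m
   = 1.222 km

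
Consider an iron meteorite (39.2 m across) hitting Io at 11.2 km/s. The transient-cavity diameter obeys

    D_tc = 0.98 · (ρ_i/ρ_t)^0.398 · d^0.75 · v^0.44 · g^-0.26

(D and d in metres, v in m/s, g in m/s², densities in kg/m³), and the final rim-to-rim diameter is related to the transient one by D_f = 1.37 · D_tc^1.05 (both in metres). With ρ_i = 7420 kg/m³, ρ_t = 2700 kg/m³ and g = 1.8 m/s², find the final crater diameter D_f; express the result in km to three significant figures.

v = 11200 m/s.
(ρ_i/ρ_t)^0.398 = (7420/2700)^0.398 = 1.495
d^0.75 = 39.2^0.75 = 15.67
v^0.44 = 11200^0.44 = 60.49
g^-0.26 = 1.8^-0.26 = 0.8583
D_tc = 0.98 × 1.495 × 15.67 × 60.49 × 0.8583 = 1192 m
D_f = 1.37 × (1192)^1.05 = 2327 m
     = 2.327 km

D_f ≈ 2.33 km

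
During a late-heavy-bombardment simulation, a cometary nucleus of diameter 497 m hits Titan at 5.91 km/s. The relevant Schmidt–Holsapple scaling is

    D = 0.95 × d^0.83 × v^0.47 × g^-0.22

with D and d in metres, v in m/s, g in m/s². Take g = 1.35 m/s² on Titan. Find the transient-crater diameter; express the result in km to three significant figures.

D ≈ 9.11 km

In SI units: v = 5910 m/s.
d^0.83 = 497^0.83 = 173.0
v^0.47 = 5910^0.47 = 59.24
g^-0.22 = 1.35^-0.22 = 0.9361
D = 0.95 × 173.0 × 59.24 × 0.9361 = 9114 m
   = 9.114 km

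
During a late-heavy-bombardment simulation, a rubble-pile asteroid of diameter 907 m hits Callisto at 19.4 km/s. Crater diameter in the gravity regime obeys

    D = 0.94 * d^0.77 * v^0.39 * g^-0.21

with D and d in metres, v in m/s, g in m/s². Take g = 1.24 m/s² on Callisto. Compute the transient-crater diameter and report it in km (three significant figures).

In SI units: v = 19400 m/s.
d^0.77 = 907^0.77 = 189.4
v^0.39 = 19400^0.39 = 47.02
g^-0.21 = 1.24^-0.21 = 0.9558
D = 0.94 × 189.4 × 47.02 × 0.9558 = 8001 m
   = 8.001 km

D ≈ 8.00 km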